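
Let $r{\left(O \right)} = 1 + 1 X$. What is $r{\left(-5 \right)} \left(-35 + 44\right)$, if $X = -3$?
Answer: $-18$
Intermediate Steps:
$r{\left(O \right)} = -2$ ($r{\left(O \right)} = 1 + 1 \left(-3\right) = 1 - 3 = -2$)
$r{\left(-5 \right)} \left(-35 + 44\right) = - 2 \left(-35 + 44\right) = \left(-2\right) 9 = -18$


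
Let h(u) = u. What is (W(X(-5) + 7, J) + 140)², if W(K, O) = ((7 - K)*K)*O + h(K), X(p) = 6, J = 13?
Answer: 741321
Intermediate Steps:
W(K, O) = K + K*O*(7 - K) (W(K, O) = ((7 - K)*K)*O + K = (K*(7 - K))*O + K = K*O*(7 - K) + K = K + K*O*(7 - K))
(W(X(-5) + 7, J) + 140)² = ((6 + 7)*(1 + 7*13 - 1*(6 + 7)*13) + 140)² = (13*(1 + 91 - 1*13*13) + 140)² = (13*(1 + 91 - 169) + 140)² = (13*(-77) + 140)² = (-1001 + 140)² = (-861)² = 741321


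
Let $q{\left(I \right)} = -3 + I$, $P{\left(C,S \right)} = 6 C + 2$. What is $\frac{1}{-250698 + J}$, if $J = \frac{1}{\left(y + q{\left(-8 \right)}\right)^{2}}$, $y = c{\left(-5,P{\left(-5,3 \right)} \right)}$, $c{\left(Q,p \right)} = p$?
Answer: $- \frac{1521}{381311657} \approx -3.9889 \cdot 10^{-6}$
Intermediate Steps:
$P{\left(C,S \right)} = 2 + 6 C$
$y = -28$ ($y = 2 + 6 \left(-5\right) = 2 - 30 = -28$)
$J = \frac{1}{1521}$ ($J = \frac{1}{\left(-28 - 11\right)^{2}} = \frac{1}{\left(-39\right)^{2}} = \frac{1}{1521} \approx 0.00065746$)
$\frac{1}{-250698 + J} = \frac{1}{-250698 + \frac{1}{1521}} = \frac{1}{- \frac{381311657}{1521}} = - \frac{1521}{381311657}$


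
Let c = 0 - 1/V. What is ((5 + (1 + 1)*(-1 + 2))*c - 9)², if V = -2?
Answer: 121/4 ≈ 30.250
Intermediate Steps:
c = ½ (c = 0 - 1/(-2) = 0 - 1*(-½) = 0 + ½ = ½ ≈ 0.50000)
((5 + (1 + 1)*(-1 + 2))*c - 9)² = ((5 + (1 + 1)*(-1 + 2))*(½) - 9)² = ((5 + 2*1)*(½) - 9)² = ((5 + 2)*(½) - 9)² = (7*(½) - 9)² = (7/2 - 9)² = (-11/2)² = 121/4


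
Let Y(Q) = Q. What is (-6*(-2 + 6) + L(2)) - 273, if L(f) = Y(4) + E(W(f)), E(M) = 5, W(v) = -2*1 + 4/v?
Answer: -288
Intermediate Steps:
W(v) = -2 + 4/v
L(f) = 9 (L(f) = 4 + 5 = 9)
(-6*(-2 + 6) + L(2)) - 273 = (-6*(-2 + 6) + 9) - 273 = (-6*4 + 9) - 273 = (-24 + 9) - 273 = -15 - 273 = -288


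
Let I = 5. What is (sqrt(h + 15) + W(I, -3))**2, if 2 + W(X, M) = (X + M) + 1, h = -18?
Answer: (1 + I*sqrt(3))**2 ≈ -2.0 + 3.4641*I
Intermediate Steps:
W(X, M) = -1 + M + X (W(X, M) = -2 + ((X + M) + 1) = -2 + ((M + X) + 1) = -2 + (1 + M + X) = -1 + M + X)
(sqrt(h + 15) + W(I, -3))**2 = (sqrt(-18 + 15) + (-1 - 3 + 5))**2 = (sqrt(-3) + 1)**2 = (I*sqrt(3) + 1)**2 = (1 + I*sqrt(3))**2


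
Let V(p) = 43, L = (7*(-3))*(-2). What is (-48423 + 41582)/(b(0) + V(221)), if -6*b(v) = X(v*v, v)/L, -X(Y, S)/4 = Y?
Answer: -6841/43 ≈ -159.09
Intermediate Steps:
X(Y, S) = -4*Y
L = 42 (L = -21*(-2) = 42)
b(v) = v**2/63 (b(v) = -(-4*v*v)/(6*42) = -(-4*v**2)/(6*42) = -(-1)*v**2/63 = v**2/63)
(-48423 + 41582)/(b(0) + V(221)) = (-48423 + 41582)/((1/63)*0**2 + 43) = -6841/((1/63)*0 + 43) = -6841/(0 + 43) = -6841/43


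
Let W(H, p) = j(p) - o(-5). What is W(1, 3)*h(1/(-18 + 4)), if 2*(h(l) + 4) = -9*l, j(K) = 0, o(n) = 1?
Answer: 103/28 ≈ 3.6786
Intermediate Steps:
h(l) = -4 - 9*l/2 (h(l) = -4 + (-9*l)/2 = -4 - 9*l/2)
W(H, p) = -1 (W(H, p) = 0 - 1*1 = 0 - 1 = -1)
W(1, 3)*h(1/(-18 + 4)) = -(-4 - 9/(2*(-18 + 4))) = -(-4 - 9/2/(-14)) = -(-4 - 9/2*(-1/14)) = -(-4 + 9/28) = -1*(-103/28) = 103/28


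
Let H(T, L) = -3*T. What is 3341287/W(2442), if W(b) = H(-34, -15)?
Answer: 3341287/102 ≈ 32758.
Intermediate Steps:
W(b) = 102 (W(b) = -3*(-34) = 102)
3341287/W(2442) = 3341287/102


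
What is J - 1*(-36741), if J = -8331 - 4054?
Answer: 24356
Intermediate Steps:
J = -12385
J - 1*(-36741) = -12385 - 1*(-36741) = -12385 + 36741 = 24356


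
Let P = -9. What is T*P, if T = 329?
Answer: -2961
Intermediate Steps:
T*P = 329*(-9) = -2961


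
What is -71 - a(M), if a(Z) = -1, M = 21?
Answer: -70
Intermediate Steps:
-71 - a(M) = -71 - 1*(-1) = -71 + 1 = -70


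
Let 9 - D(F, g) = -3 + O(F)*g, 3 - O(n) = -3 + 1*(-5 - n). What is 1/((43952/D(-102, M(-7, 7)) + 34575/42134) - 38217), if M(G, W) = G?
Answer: -26333750/1008227187943 ≈ -2.6119e-5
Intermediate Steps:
O(n) = 11 + n (O(n) = 3 - (-3 + 1*(-5 - n)) = 3 - (-3 + (-5 - n)) = 3 - (-8 - n) = 3 + (8 + n) = 11 + n)
D(F, g) = 12 - g*(11 + F) (D(F, g) = 9 - (-3 + (11 + F)*g) = 9 - (-3 + g*(11 + F)) = 9 + (3 - g*(11 + F)) = 12 - g*(11 + F))
1/((43952/D(-102, M(-7, 7)) + 34575/42134) - 38217) = 1/((43952/(12 - 1*(-7)*(11 - 102)) + 34575/42134) - 38217) = 1/((43952/(12 - 1*(-7)*(-91)) + 34575*(1/42134)) - 38217) = 1/((43952/(12 - 637) + 34575/42134) - 38217) = 1/((43952/(-625) + 34575/42134) - 38217) = 1/((43952*(-1/625) + 34575/42134) - 38217) = 1/((-43952/625 + 34575/42134) - 38217) = 1/(-1830264193/26333750 - 38217) = 1/(-1008227187943/26333750) = -26333750/1008227187943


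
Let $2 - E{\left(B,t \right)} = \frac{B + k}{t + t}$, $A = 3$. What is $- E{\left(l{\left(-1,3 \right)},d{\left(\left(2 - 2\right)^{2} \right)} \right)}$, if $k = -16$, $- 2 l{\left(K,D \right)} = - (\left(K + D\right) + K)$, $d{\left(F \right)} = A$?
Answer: $- \frac{55}{12} \approx -4.5833$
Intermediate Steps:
$d{\left(F \right)} = 3$
$l{\left(K,D \right)} = K + \frac{D}{2}$ ($l{\left(K,D \right)} = - \frac{\left(-1\right) \left(\left(K + D\right) + K\right)}{2} = - \frac{\left(-1\right) \left(\left(D + K\right) + K\right)}{2} = - \frac{\left(-1\right) \left(D + 2 K\right)}{2} = - \frac{- D - 2 K}{2} = K + \frac{D}{2}$)
$E{\left(B,t \right)} = 2 - \frac{-16 + B}{2 t}$ ($E{\left(B,t \right)} = 2 - \frac{B - 16}{t + t} = 2 - \frac{-16 + B}{2 t}$)
$- E{\left(l{\left(-1,3 \right)},d{\left(\left(2 - 2\right)^{2} \right)} \right)} = - \frac{16 - \left(-1 + \frac{1}{2} \cdot 3\right) + 4 \cdot 3}{2 \cdot 3} = - \frac{16 - \left(-1 + \frac{3}{2}\right) + 12}{2 \cdot 3} = - \frac{16 - \frac{1}{2} + 12}{2 \cdot 3} = - \frac{55}{2 \cdot 3 \cdot 2} = \left(-1\right) \frac{55}{12} = - \frac{55}{12}$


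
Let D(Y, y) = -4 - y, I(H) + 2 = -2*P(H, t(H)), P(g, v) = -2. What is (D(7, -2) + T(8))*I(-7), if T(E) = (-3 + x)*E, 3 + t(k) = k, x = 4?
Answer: 12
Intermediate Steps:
t(k) = -3 + k
I(H) = 2 (I(H) = -2 - 2*(-2) = -2 + 4 = 2)
T(E) = E (T(E) = (-3 + 4)*E = 1*E = E)
(D(7, -2) + T(8))*I(-7) = ((-4 - 1*(-2)) + 8)*2 = ((-4 + 2) + 8)*2 = (-2 + 8)*2 = 6*2 = 12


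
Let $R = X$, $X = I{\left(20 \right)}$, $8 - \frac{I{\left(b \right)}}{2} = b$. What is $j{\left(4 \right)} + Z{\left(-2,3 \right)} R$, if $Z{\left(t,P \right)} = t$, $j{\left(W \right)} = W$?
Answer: $52$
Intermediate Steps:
$I{\left(b \right)} = 16 - 2 b$
$X = -24$ ($X = 16 - 40 = -24$)
$R = -24$
$j{\left(4 \right)} + Z{\left(-2,3 \right)} R = 4 - -48 = 4 + 48 = 52$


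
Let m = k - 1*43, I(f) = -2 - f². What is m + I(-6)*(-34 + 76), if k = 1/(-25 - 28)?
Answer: -86868/53 ≈ -1639.0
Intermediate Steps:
k = -1/53 (k = 1/(-53) = -1/53 ≈ -0.018868)
m = -2280/53 (m = -1/53 - 1*43 = -1/53 - 43 = -2280/53 ≈ -43.019)
m + I(-6)*(-34 + 76) = -2280/53 + (-2 - 1*(-6)²)*(-34 + 76) = -2280/53 + (-2 - 1*36)*42 = -2280/53 + (-2 - 36)*42 = -2280/53 - 38*42 = -2280/53 - 1596 = -86868/53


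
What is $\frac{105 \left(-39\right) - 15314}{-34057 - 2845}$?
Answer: $\frac{19409}{36902} \approx 0.52596$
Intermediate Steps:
$\frac{105 \left(-39\right) - 15314}{-34057 - 2845} = \frac{-4095 - 15314}{-36902} = \left(-19409\right) \left(- \frac{1}{36902}\right) = \frac{19409}{36902}$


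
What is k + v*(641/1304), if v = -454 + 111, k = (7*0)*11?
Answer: -219863/1304 ≈ -168.61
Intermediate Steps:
k = 0 (k = 0*11 = 0)
v = -343
k + v*(641/1304) = 0 - 219863/1304 = -219863/1304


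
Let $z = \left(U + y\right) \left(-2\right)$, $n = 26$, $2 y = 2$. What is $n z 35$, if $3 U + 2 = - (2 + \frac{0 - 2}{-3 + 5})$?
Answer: $0$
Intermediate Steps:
$y = 1$ ($y = \frac{1}{2} \cdot 2 = 1$)
$U = -1$ ($U = - \frac{2}{3} + \frac{\left(-1\right) \left(2 + \frac{0 - 2}{-3 + 5}\right)}{3} = - \frac{2}{3} + \frac{\left(-1\right) \left(2 - \frac{2}{2}\right)}{3} = - \frac{2}{3} + \frac{\left(-1\right) \left(2 - 1\right)}{3} = - \frac{2}{3} + \frac{\left(-1\right) 1}{3} = - \frac{2}{3} + \frac{1}{3} \left(-1\right) = - \frac{2}{3} - \frac{1}{3} = -1$)
$z = 0$ ($z = \left(-1 + 1\right) \left(-2\right) = 0 \left(-2\right) = 0$)
$n z 35 = 26 \cdot 0 \cdot 35 = 0 \cdot 35 = 0$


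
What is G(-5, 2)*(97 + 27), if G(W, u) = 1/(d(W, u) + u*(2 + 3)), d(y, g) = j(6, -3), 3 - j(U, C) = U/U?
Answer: 31/3 ≈ 10.333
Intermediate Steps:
j(U, C) = 2 (j(U, C) = 3 - U/U = 3 - 1*1 = 3 - 1 = 2)
d(y, g) = 2
G(W, u) = 1/(2 + 5*u) (G(W, u) = 1/(2 + u*(2 + 3)) = 1/(2 + u*5) = 1/(2 + 5*u))
G(-5, 2)*(97 + 27) = (97 + 27)/(2 + 5*2) = 124/(2 + 10) = 124/12 = (1/12)*124 = 31/3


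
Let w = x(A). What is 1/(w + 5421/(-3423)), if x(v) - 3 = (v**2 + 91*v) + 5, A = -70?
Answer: -1141/1669949 ≈ -0.00068325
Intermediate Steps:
x(v) = 8 + v**2 + 91*v (x(v) = 3 + ((v**2 + 91*v) + 5) = 3 + (5 + v**2 + 91*v) = 8 + v**2 + 91*v)
w = -1462 (w = 8 + (-70)**2 + 91*(-70) = 8 + 4900 - 6370 = -1462)
1/(w + 5421/(-3423)) = 1/(-1462 + 5421/(-3423)) = 1/(-1462 + 5421*(-1/3423)) = 1/(-1462 - 1807/1141) = 1/(-1669949/1141) = -1141/1669949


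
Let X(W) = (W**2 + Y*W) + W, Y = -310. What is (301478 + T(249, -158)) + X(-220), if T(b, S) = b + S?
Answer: 417949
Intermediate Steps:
T(b, S) = S + b
X(W) = W**2 - 309*W (X(W) = (W**2 - 310*W) + W = W**2 - 309*W)
(301478 + T(249, -158)) + X(-220) = (301478 + (-158 + 249)) - 220*(-309 - 220) = (301478 + 91) - 220*(-529) = 301569 + 116380 = 417949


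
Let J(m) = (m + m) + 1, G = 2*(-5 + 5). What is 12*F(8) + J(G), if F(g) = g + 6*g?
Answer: 673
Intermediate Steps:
F(g) = 7*g
G = 0 (G = 2*0 = 0)
J(m) = 1 + 2*m (J(m) = 2*m + 1 = 1 + 2*m)
12*F(8) + J(G) = 12*(7*8) + (1 + 2*0) = 12*56 + (1 + 0) = 672 + 1 = 673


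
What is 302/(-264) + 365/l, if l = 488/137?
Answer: 1631743/16104 ≈ 101.33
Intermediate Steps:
l = 488/137 (l = 488*(1/137) = 488/137 ≈ 3.5620)
302/(-264) + 365/l = 302/(-264) + 365/(488/137) = 302*(-1/264) + 365*(137/488) = -151/132 + 50005/488 = 1631743/16104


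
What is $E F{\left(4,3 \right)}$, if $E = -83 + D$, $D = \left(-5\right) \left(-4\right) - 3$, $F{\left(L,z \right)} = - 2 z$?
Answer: $396$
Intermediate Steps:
$D = 17$ ($D = 20 - 3 = 17$)
$E = -66$ ($E = -83 + 17 = -66$)
$E F{\left(4,3 \right)} = - 66 \left(\left(-2\right) 3\right) = \left(-66\right) \left(-6\right) = 396$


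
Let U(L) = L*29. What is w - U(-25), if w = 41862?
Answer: 42587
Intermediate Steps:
U(L) = 29*L
w - U(-25) = 41862 - 29*(-25) = 41862 - 1*(-725) = 41862 + 725 = 42587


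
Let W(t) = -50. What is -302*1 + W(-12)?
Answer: -352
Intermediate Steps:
-302*1 + W(-12) = -302*1 - 50 = -302 - 50 = -352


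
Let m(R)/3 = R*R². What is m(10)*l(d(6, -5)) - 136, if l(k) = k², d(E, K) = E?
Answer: 107864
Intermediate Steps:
m(R) = 3*R³ (m(R) = 3*(R*R²) = 3*R³)
m(10)*l(d(6, -5)) - 136 = (3*10³)*6² - 136 = (3*1000)*36 - 136 = 3000*36 - 136 = 108000 - 136 = 107864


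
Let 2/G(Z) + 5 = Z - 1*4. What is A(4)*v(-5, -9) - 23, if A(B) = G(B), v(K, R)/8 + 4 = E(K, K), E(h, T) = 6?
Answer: -147/5 ≈ -29.400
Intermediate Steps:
G(Z) = 2/(-9 + Z) (G(Z) = 2/(-5 + (Z - 1*4)) = 2/(-5 + (Z - 4)) = 2/(-5 + (-4 + Z)) = 2/(-9 + Z))
v(K, R) = 16 (v(K, R) = -32 + 8*6 = -32 + 48 = 16)
A(B) = 2/(-9 + B)
A(4)*v(-5, -9) - 23 = (2/(-9 + 4))*16 - 23 = (2/(-5))*16 - 23 = (2*(-⅕))*16 - 23 = -⅖*16 - 23 = -32/5 - 23 = -147/5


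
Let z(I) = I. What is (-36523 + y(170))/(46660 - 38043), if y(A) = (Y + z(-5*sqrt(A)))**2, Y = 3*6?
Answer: -31949/8617 - 180*sqrt(170)/8617 ≈ -3.9800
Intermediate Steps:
Y = 18
y(A) = (18 - 5*sqrt(A))**2
(-36523 + y(170))/(46660 - 38043) = (-36523 + (-18 + 5*sqrt(170))**2)/(46660 - 38043) = (-36523 + (-18 + 5*sqrt(170))**2)/8617 = (-36523 + (-18 + 5*sqrt(170))**2)*(1/8617) = -36523/8617 + (-18 + 5*sqrt(170))**2/8617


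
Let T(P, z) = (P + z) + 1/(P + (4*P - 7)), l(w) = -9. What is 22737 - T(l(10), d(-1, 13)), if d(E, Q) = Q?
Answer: 1182117/52 ≈ 22733.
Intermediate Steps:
T(P, z) = P + z + 1/(-7 + 5*P) (T(P, z) = (P + z) + 1/(P + (-7 + 4*P)) = (P + z) + 1/(-7 + 5*P) = P + z + 1/(-7 + 5*P))
22737 - T(l(10), d(-1, 13)) = 22737 - (1 - 7*(-9) - 7*13 + 5*(-9)² + 5*(-9)*13)/(-7 + 5*(-9)) = 22737 - (1 + 63 - 91 + 5*81 - 585)/(-7 - 45) = 22737 - (1 + 63 - 91 + 405 - 585)/(-52) = 22737 - (-1)*(-207)/52 = 22737 - 1*207/52 = 22737 - 207/52 = 1182117/52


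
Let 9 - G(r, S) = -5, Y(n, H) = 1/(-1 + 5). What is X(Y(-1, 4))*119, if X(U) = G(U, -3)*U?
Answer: 833/2 ≈ 416.50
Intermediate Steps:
Y(n, H) = ¼ (Y(n, H) = 1/4 = ¼)
G(r, S) = 14 (G(r, S) = 9 - 1*(-5) = 9 + 5 = 14)
X(U) = 14*U
X(Y(-1, 4))*119 = (14*(¼))*119 = (7/2)*119 = 833/2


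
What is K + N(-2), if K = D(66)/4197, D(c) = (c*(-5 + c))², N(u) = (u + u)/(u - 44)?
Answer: 124269314/32177 ≈ 3862.1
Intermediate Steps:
N(u) = 2*u/(-44 + u) (N(u) = (2*u)/(-44 + u) = 2*u/(-44 + u))
D(c) = c²*(-5 + c)²
K = 5402892/1399 (K = (66²*(-5 + 66)²)/4197 = (4356*61²)*(1/4197) = (4356*3721)*(1/4197) = 16208676*(1/4197) = 5402892/1399 ≈ 3862.0)
K + N(-2) = 5402892/1399 + 2*(-2)/(-44 - 2) = 5402892/1399 + 2*(-2)/(-46) = 5402892/1399 + 2*(-2)*(-1/46) = 5402892/1399 + 2/23 = 124269314/32177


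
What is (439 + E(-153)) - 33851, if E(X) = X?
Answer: -33565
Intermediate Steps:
(439 + E(-153)) - 33851 = (439 - 153) - 33851 = 286 - 33851 = -33565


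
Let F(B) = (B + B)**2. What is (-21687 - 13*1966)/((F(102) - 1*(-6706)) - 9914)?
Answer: -47245/38408 ≈ -1.2301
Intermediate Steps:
F(B) = 4*B**2 (F(B) = (2*B)**2 = 4*B**2)
(-21687 - 13*1966)/((F(102) - 1*(-6706)) - 9914) = (-21687 - 13*1966)/((4*102**2 - 1*(-6706)) - 9914) = (-21687 - 25558)/((4*10404 + 6706) - 9914) = -47245/((41616 + 6706) - 9914) = -47245/(48322 - 9914) = -47245/38408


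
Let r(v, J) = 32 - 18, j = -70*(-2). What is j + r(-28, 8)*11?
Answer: 294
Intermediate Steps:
j = 140
r(v, J) = 14
j + r(-28, 8)*11 = 140 + 14*11 = 140 + 154 = 294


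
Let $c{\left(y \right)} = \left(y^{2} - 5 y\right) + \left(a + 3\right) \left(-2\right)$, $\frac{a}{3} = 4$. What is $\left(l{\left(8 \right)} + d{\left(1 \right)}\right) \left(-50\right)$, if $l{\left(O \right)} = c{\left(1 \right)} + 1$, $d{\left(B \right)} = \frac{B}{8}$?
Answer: $\frac{6575}{4} \approx 1643.8$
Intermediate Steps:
$a = 12$ ($a = 3 \cdot 4 = 12$)
$d{\left(B \right)} = \frac{B}{8}$ ($d{\left(B \right)} = B \frac{1}{8} = \frac{B}{8}$)
$c{\left(y \right)} = -30 + y^{2} - 5 y$ ($c{\left(y \right)} = \left(y^{2} - 5 y\right) + \left(12 + 3\right) \left(-2\right) = \left(y^{2} - 5 y\right) + 15 \left(-2\right) = \left(y^{2} - 5 y\right) - 30 = -30 + y^{2} - 5 y$)
$l{\left(O \right)} = -33$ ($l{\left(O \right)} = \left(-30 + 1^{2} - 5\right) + 1 = \left(-30 + 1 - 5\right) + 1 = -34 + 1 = -33$)
$\left(l{\left(8 \right)} + d{\left(1 \right)}\right) \left(-50\right) = \left(-33 + \frac{1}{8} \cdot 1\right) \left(-50\right) = \left(-33 + \frac{1}{8}\right) \left(-50\right) = \left(- \frac{263}{8}\right) \left(-50\right) = \frac{6575}{4}$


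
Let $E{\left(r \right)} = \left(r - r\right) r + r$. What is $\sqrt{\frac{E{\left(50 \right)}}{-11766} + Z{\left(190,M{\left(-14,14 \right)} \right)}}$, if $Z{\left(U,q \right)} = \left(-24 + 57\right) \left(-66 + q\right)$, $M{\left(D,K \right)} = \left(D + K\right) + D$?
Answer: $\frac{i \sqrt{91369726035}}{5883} \approx 51.381 i$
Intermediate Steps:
$M{\left(D,K \right)} = K + 2 D$
$E{\left(r \right)} = r$ ($E{\left(r \right)} = 0 r + r = 0 + r = r$)
$Z{\left(U,q \right)} = -2178 + 33 q$ ($Z{\left(U,q \right)} = 33 \left(-66 + q\right) = -2178 + 33 q$)
$\sqrt{\frac{E{\left(50 \right)}}{-11766} + Z{\left(190,M{\left(-14,14 \right)} \right)}} = \sqrt{\frac{50}{-11766} - \left(2178 - 33 \left(14 + 2 \left(-14\right)\right)\right)} = \sqrt{50 \left(- \frac{1}{11766}\right) - \left(2178 - 33 \left(14 - 28\right)\right)} = \sqrt{- \frac{25}{5883} + \left(-2178 + 33 \left(-14\right)\right)} = \sqrt{- \frac{25}{5883} - 2640} = \sqrt{- \frac{15531145}{5883}} = \frac{i \sqrt{91369726035}}{5883}$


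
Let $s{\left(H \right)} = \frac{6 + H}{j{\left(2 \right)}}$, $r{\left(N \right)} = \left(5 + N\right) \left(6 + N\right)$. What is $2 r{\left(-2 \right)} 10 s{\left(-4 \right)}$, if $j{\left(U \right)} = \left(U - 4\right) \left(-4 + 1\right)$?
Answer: $80$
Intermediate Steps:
$j{\left(U \right)} = 12 - 3 U$ ($j{\left(U \right)} = \left(-4 + U\right) \left(-3\right) = 12 - 3 U$)
$s{\left(H \right)} = 1 + \frac{H}{6}$ ($s{\left(H \right)} = \frac{6 + H}{12 - 6} = \frac{6 + H}{6} = \left(6 + H\right) \frac{1}{6} = 1 + \frac{H}{6}$)
$2 r{\left(-2 \right)} 10 s{\left(-4 \right)} = 2 \left(30 + \left(-2\right)^{2} + 11 \left(-2\right)\right) 10 \left(1 + \frac{1}{6} \left(-4\right)\right) = 2 \left(30 + 4 - 22\right) 10 \left(1 - \frac{2}{3}\right) = 2 \cdot 12 \cdot 10 \cdot \frac{1}{3} = 2 \cdot 120 \cdot \frac{1}{3} = 240 \cdot \frac{1}{3} = 80$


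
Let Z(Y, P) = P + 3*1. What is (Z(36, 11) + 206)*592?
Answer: 130240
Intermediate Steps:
Z(Y, P) = 3 + P (Z(Y, P) = P + 3 = 3 + P)
(Z(36, 11) + 206)*592 = ((3 + 11) + 206)*592 = (14 + 206)*592 = 220*592 = 130240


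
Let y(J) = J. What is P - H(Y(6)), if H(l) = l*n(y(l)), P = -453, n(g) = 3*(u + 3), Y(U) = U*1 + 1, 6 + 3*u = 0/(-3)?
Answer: -474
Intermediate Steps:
u = -2 (u = -2 + (0/(-3))/3 = -2 + (0*(-⅓))/3 = -2 + (⅓)*0 = -2 + 0 = -2)
Y(U) = 1 + U (Y(U) = U + 1 = 1 + U)
n(g) = 3 (n(g) = 3*(-2 + 3) = 3*1 = 3)
H(l) = 3*l (H(l) = l*3 = 3*l)
P - H(Y(6)) = -453 - 3*(1 + 6) = -453 - 3*7 = -453 - 1*21 = -453 - 21 = -474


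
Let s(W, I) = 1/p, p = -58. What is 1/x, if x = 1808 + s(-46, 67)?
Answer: 58/104863 ≈ 0.00055310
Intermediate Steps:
s(W, I) = -1/58 (s(W, I) = 1/(-58) = -1/58)
x = 104863/58 (x = 1808 - 1/58 = 104863/58 ≈ 1808.0)
1/x = 1/(104863/58) = 58/104863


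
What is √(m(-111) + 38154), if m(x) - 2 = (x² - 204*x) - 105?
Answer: 2*√18254 ≈ 270.21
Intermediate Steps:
m(x) = -103 + x² - 204*x (m(x) = 2 + ((x² - 204*x) - 105) = 2 + (-105 + x² - 204*x) = -103 + x² - 204*x)
√(m(-111) + 38154) = √((-103 + (-111)² - 204*(-111)) + 38154) = √((-103 + 12321 + 22644) + 38154) = √(34862 + 38154) = √73016 = 2*√18254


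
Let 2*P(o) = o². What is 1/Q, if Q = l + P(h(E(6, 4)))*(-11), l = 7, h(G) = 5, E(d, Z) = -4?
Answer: -2/261 ≈ -0.0076628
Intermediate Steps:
P(o) = o²/2
Q = -261/2 (Q = 7 + ((½)*5²)*(-11) = 7 + ((½)*25)*(-11) = 7 + (25/2)*(-11) = 7 - 275/2 = -261/2 ≈ -130.50)
1/Q = 1/(-261/2) = -2/261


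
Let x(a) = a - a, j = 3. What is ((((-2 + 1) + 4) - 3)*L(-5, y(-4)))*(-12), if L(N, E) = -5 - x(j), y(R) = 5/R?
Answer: 0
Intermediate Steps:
x(a) = 0
L(N, E) = -5 (L(N, E) = -5 - 1*0 = -5 + 0 = -5)
((((-2 + 1) + 4) - 3)*L(-5, y(-4)))*(-12) = ((((-2 + 1) + 4) - 3)*(-5))*(-12) = (((-1 + 4) - 3)*(-5))*(-12) = ((3 - 3)*(-5))*(-12) = (0*(-5))*(-12) = 0*(-12) = 0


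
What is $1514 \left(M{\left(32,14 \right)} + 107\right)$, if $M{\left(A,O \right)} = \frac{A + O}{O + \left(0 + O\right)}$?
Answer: $\frac{1151397}{7} \approx 1.6449 \cdot 10^{5}$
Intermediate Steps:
$M{\left(A,O \right)} = \frac{A + O}{2 O}$ ($M{\left(A,O \right)} = \frac{A + O}{O + O} = \frac{A + O}{2 O}$)
$1514 \left(M{\left(32,14 \right)} + 107\right) = 1514 \left(\frac{32 + 14}{2 \cdot 14} + 107\right) = 1514 \left(\frac{1}{2} \cdot \frac{1}{14} \cdot 46 + 107\right) = 1514 \left(\frac{23}{14} + 107\right) = 1514 \cdot \frac{1521}{14} = \frac{1151397}{7}$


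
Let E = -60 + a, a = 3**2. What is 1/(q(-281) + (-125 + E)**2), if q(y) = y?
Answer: 1/30695 ≈ 3.2579e-5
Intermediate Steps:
a = 9
E = -51 (E = -60 + 9 = -51)
1/(q(-281) + (-125 + E)**2) = 1/(-281 + (-125 - 51)**2) = 1/(-281 + (-176)**2) = 1/(-281 + 30976) = 1/30695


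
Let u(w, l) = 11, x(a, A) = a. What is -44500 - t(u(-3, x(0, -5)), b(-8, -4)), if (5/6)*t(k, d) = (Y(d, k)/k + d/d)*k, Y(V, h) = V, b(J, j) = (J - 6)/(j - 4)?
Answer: -445153/10 ≈ -44515.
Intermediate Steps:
b(J, j) = (-6 + J)/(-4 + j)
t(k, d) = 6*k*(1 + d/k)/5 (t(k, d) = 6*((d/k + d/d)*k)/5 = 6*((d/k + 1)*k)/5 = 6*((1 + d/k)*k)/5 = 6*(k*(1 + d/k))/5 = 6*k*(1 + d/k)/5)
-44500 - t(u(-3, x(0, -5)), b(-8, -4)) = -44500 - (6*((-6 - 8)/(-4 - 4))/5 + (6/5)*11) = -44500 - (6*(-14/(-8))/5 + 66/5) = -44500 - (6*(-⅛*(-14))/5 + 66/5) = -44500 - ((6/5)*(7/4) + 66/5) = -44500 - (21/10 + 66/5) = -44500 - 1*153/10 = -44500 - 153/10 = -445153/10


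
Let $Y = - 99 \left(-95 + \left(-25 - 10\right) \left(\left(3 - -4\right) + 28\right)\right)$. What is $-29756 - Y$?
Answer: $-160436$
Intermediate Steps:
$Y = 130680$ ($Y = - 99 \left(-95 - 35 \left(\left(3 + 4\right) + 28\right)\right) = - 99 \left(-95 - 35 \left(7 + 28\right)\right) = - 99 \left(-95 - 1225\right) = \left(-99\right) \left(-1320\right) = 130680$)
$-29756 - Y = -29756 - 130680 = -160436$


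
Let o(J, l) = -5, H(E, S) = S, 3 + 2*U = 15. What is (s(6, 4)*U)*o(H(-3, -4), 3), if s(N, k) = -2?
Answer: 60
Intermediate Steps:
U = 6 (U = -3/2 + (1/2)*15 = -3/2 + 15/2 = 6)
(s(6, 4)*U)*o(H(-3, -4), 3) = -2*6*(-5) = -12*(-5) = 60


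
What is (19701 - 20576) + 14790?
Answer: 13915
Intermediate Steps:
(19701 - 20576) + 14790 = -875 + 14790 = 13915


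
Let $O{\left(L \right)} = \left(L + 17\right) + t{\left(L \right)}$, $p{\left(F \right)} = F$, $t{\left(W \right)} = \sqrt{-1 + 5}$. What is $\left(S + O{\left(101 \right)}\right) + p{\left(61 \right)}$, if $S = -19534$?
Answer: $-19353$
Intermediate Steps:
$t{\left(W \right)} = 2$ ($t{\left(W \right)} = \sqrt{4} = 2$)
$O{\left(L \right)} = 19 + L$ ($O{\left(L \right)} = \left(L + 17\right) + 2 = \left(17 + L\right) + 2 = 19 + L$)
$\left(S + O{\left(101 \right)}\right) + p{\left(61 \right)} = \left(-19534 + \left(19 + 101\right)\right) + 61 = \left(-19534 + 120\right) + 61 = -19414 + 61 = -19353$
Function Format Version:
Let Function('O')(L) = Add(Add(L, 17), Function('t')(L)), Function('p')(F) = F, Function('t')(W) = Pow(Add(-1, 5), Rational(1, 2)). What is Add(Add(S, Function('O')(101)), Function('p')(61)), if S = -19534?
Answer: -19353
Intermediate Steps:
Function('t')(W) = 2 (Function('t')(W) = Pow(4, Rational(1, 2)) = 2)
Function('O')(L) = Add(19, L) (Function('O')(L) = Add(Add(L, 17), 2) = Add(Add(17, L), 2) = Add(19, L))
Add(Add(S, Function('O')(101)), Function('p')(61)) = Add(Add(-19534, Add(19, 101)), 61) = Add(Add(-19534, 120), 61) = Add(-19414, 61) = -19353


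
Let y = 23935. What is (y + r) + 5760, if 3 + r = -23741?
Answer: 5951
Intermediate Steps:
r = -23744 (r = -3 - 23741 = -23744)
(y + r) + 5760 = (23935 - 23744) + 5760 = 191 + 5760 = 5951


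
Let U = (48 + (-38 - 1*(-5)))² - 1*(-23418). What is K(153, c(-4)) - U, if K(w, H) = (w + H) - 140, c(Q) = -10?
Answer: -23640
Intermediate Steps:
K(w, H) = -140 + H + w (K(w, H) = (H + w) - 140 = -140 + H + w)
U = 23643 (U = (48 + (-38 + 5))² + 23418 = (48 - 33)² + 23418 = 15² + 23418 = 225 + 23418 = 23643)
K(153, c(-4)) - U = (-140 - 10 + 153) - 1*23643 = 3 - 23643 = -23640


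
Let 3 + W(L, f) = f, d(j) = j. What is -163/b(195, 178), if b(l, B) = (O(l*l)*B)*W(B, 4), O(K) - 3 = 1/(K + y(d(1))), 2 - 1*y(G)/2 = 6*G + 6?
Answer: -6194815/20294848 ≈ -0.30524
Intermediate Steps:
y(G) = -8 - 12*G (y(G) = 4 - 2*(6*G + 6) = 4 - 2*(6 + 6*G) = 4 + (-12 - 12*G) = -8 - 12*G)
W(L, f) = -3 + f
O(K) = 3 + 1/(-20 + K) (O(K) = 3 + 1/(K + (-8 - 12*1)) = 3 + 1/(K + (-8 - 12)) = 3 + 1/(K - 20) = 3 + 1/(-20 + K))
b(l, B) = B*(-59 + 3*l²)/(-20 + l²) (b(l, B) = (((-59 + 3*(l*l))/(-20 + l*l))*B)*(-3 + 4) = (((-59 + 3*l²)/(-20 + l²))*B)*1 = (B*(-59 + 3*l²)/(-20 + l²))*1 = B*(-59 + 3*l²)/(-20 + l²))
-163/b(195, 178) = -163*(-20 + 195²)/(178*(-59 + 3*195²)) = -163*(-20 + 38025)/(178*(-59 + 3*38025)) = -163*38005/(178*(-59 + 114075)) = -163/(178*(1/38005)*114016) = -163/20294848/38005 = -163*38005/20294848 = -6194815/20294848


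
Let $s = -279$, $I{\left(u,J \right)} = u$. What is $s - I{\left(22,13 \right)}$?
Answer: $-301$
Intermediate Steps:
$s - I{\left(22,13 \right)} = -279 - 22 = -301$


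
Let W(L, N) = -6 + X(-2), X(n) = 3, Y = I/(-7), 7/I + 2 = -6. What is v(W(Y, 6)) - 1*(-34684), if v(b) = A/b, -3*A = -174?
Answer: 103994/3 ≈ 34665.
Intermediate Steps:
I = -7/8 (I = 7/(-2 - 6) = 7/(-8) = 7*(-⅛) = -7/8 ≈ -0.87500)
A = 58 (A = -⅓*(-174) = 58)
Y = ⅛ (Y = -7/8/(-7) = -7/8*(-⅐) = ⅛ ≈ 0.12500)
W(L, N) = -3 (W(L, N) = -6 + 3 = -3)
v(b) = 58/b
v(W(Y, 6)) - 1*(-34684) = 58/(-3) - 1*(-34684) = 58*(-⅓) + 34684 = -58/3 + 34684 = 103994/3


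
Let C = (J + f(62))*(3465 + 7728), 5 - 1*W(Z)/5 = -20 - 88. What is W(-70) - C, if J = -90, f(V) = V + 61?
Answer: -368804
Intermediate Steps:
f(V) = 61 + V
W(Z) = 565 (W(Z) = 25 - 5*(-20 - 88) = 25 - 5*(-108) = 25 + 540 = 565)
C = 369369 (C = (-90 + (61 + 62))*(3465 + 7728) = (-90 + 123)*11193 = 33*11193 = 369369)
W(-70) - C = 565 - 1*369369 = 565 - 369369 = -368804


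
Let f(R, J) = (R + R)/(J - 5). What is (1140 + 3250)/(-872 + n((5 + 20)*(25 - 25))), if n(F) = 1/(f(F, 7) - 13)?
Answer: -57070/11337 ≈ -5.0340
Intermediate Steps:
f(R, J) = 2*R/(-5 + J) (f(R, J) = (2*R)/(-5 + J) = 2*R/(-5 + J))
n(F) = 1/(-13 + F) (n(F) = 1/(2*F/(-5 + 7) - 13) = 1/(2*F/2 - 13) = 1/(2*F*(½) - 13) = 1/(F - 13) = 1/(-13 + F))
(1140 + 3250)/(-872 + n((5 + 20)*(25 - 25))) = (1140 + 3250)/(-872 + 1/(-13 + (5 + 20)*(25 - 25))) = 4390/(-872 + 1/(-13 + 25*0)) = 4390/(-872 + 1/(-13 + 0)) = 4390/(-872 + 1/(-13)) = 4390/(-872 - 1/13) = 4390/(-11337/13) = 4390*(-13/11337) = -57070/11337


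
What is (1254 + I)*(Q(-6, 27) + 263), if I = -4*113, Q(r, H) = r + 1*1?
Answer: 206916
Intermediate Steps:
Q(r, H) = 1 + r (Q(r, H) = r + 1 = 1 + r)
I = -452
(1254 + I)*(Q(-6, 27) + 263) = (1254 - 452)*((1 - 6) + 263) = 802*(-5 + 263) = 802*258 = 206916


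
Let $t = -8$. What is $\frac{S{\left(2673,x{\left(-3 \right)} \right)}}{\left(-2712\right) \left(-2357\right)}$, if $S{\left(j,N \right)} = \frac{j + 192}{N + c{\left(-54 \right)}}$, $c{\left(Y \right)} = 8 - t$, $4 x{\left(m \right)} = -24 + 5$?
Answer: $\frac{191}{4794138} \approx 3.984 \cdot 10^{-5}$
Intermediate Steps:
$x{\left(m \right)} = - \frac{19}{4}$ ($x{\left(m \right)} = \frac{-24 + 5}{4} = \frac{1}{4} \left(-19\right) = - \frac{19}{4}$)
$c{\left(Y \right)} = 16$ ($c{\left(Y \right)} = 8 - -8 = 8 + 8 = 16$)
$S{\left(j,N \right)} = \frac{192 + j}{16 + N}$ ($S{\left(j,N \right)} = \frac{j + 192}{N + 16} = \frac{192 + j}{16 + N}$)
$\frac{S{\left(2673,x{\left(-3 \right)} \right)}}{\left(-2712\right) \left(-2357\right)} = \frac{\frac{1}{16 - \frac{19}{4}} \left(192 + 2673\right)}{\left(-2712\right) \left(-2357\right)} = \frac{\frac{1}{\frac{45}{4}} \cdot 2865}{6392184} = \frac{4}{45} \cdot 2865 \cdot \frac{1}{6392184} = \frac{764}{3} \cdot \frac{1}{6392184} = \frac{191}{4794138}$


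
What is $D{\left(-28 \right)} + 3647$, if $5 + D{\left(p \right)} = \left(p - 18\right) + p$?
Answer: $3568$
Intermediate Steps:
$D{\left(p \right)} = -23 + 2 p$ ($D{\left(p \right)} = -5 + \left(\left(p - 18\right) + p\right) = -5 + \left(\left(-18 + p\right) + p\right) = -5 + \left(-18 + 2 p\right) = -23 + 2 p$)
$D{\left(-28 \right)} + 3647 = \left(-23 + 2 \left(-28\right)\right) + 3647 = \left(-23 - 56\right) + 3647 = -79 + 3647 = 3568$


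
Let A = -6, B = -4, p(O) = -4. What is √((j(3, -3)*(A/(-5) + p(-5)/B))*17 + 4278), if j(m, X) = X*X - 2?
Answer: √113495/5 ≈ 67.378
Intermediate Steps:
j(m, X) = -2 + X² (j(m, X) = X² - 2 = -2 + X²)
√((j(3, -3)*(A/(-5) + p(-5)/B))*17 + 4278) = √(((-2 + (-3)²)*(-6/(-5) - 4/(-4)))*17 + 4278) = √(((-2 + 9)*(-6*(-⅕) - 4*(-¼)))*17 + 4278) = √((7*(6/5 + 1))*17 + 4278) = √((7*(11/5))*17 + 4278) = √((77/5)*17 + 4278) = √(1309/5 + 4278) = √(22699/5) = √113495/5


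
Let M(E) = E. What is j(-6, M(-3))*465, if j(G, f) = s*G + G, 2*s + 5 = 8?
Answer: -6975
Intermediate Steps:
s = 3/2 (s = -5/2 + (1/2)*8 = -5/2 + 4 = 3/2 ≈ 1.5000)
j(G, f) = 5*G/2 (j(G, f) = 3*G/2 + G = 5*G/2)
j(-6, M(-3))*465 = ((5/2)*(-6))*465 = -15*465 = -6975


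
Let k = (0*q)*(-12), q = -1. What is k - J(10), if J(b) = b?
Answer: -10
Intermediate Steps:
k = 0 (k = (0*(-1))*(-12) = 0*(-12) = 0)
k - J(10) = 0 - 1*10 = 0 - 10 = -10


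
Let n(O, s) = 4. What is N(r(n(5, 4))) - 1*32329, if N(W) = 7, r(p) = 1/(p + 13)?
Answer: -32322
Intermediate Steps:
r(p) = 1/(13 + p)
N(r(n(5, 4))) - 1*32329 = 7 - 1*32329 = 7 - 32329 = -32322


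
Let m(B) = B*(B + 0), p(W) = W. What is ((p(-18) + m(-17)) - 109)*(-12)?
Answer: -1944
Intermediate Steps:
m(B) = B² (m(B) = B*B = B²)
((p(-18) + m(-17)) - 109)*(-12) = ((-18 + (-17)²) - 109)*(-12) = ((-18 + 289) - 109)*(-12) = (271 - 109)*(-12) = 162*(-12) = -1944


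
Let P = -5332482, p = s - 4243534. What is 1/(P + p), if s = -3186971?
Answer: -1/12762987 ≈ -7.8352e-8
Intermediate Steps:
p = -7430505 (p = -3186971 - 4243534 = -7430505)
1/(P + p) = 1/(-5332482 - 7430505) = 1/(-12762987) = -1/12762987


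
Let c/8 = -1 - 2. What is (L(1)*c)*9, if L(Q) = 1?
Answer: -216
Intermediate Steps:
c = -24 (c = 8*(-1 - 2) = 8*(-3) = -24)
(L(1)*c)*9 = (1*(-24))*9 = -24*9 = -216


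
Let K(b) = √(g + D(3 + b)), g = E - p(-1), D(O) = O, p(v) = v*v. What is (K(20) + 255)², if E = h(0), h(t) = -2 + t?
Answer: 65045 + 1020*√5 ≈ 67326.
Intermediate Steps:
p(v) = v²
E = -2 (E = -2 + 0 = -2)
g = -3 (g = -2 - 1*(-1)² = -2 - 1*1 = -2 - 1 = -3)
K(b) = √b (K(b) = √(-3 + (3 + b)) = √b)
(K(20) + 255)² = (√20 + 255)² = (2*√5 + 255)² = (255 + 2*√5)²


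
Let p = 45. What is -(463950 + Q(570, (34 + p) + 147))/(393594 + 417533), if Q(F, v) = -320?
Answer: -463630/811127 ≈ -0.57159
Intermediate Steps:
-(463950 + Q(570, (34 + p) + 147))/(393594 + 417533) = -(463950 - 320)/(393594 + 417533) = -463630/811127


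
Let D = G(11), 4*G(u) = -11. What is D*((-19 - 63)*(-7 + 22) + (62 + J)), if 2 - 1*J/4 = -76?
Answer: 2354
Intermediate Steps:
J = 312 (J = 8 - 4*(-76) = 8 + 304 = 312)
G(u) = -11/4 (G(u) = (1/4)*(-11) = -11/4)
D = -11/4 ≈ -2.7500
D*((-19 - 63)*(-7 + 22) + (62 + J)) = -11*((-19 - 63)*(-7 + 22) + (62 + 312))/4 = -11*(-82*15 + 374)/4 = -11*(-1230 + 374)/4 = -11/4*(-856) = 2354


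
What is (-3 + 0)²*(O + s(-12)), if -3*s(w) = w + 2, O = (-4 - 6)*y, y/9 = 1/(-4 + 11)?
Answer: -600/7 ≈ -85.714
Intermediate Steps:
y = 9/7 (y = 9/(-4 + 11) = 9/7 ≈ 1.2857)
O = -90/7 (O = (-4 - 6)*(9/7) = -10*9/7 = -90/7 ≈ -12.857)
s(w) = -⅔ - w/3 (s(w) = -(w + 2)/3 = -(2 + w)/3 = -⅔ - w/3)
(-3 + 0)²*(O + s(-12)) = (-3 + 0)²*(-90/7 + (-⅔ - ⅓*(-12))) = (-3)²*(-90/7 + (-⅔ + 4)) = 9*(-90/7 + 10/3) = 9*(-200/21) = -600/7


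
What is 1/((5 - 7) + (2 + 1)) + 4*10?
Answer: 41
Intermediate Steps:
1/((5 - 7) + (2 + 1)) + 4*10 = 1/(-2 + 3) + 40 = 1/1 + 40 = 1 + 40 = 41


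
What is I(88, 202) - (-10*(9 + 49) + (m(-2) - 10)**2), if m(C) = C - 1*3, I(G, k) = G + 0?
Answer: 443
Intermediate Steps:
I(G, k) = G
m(C) = -3 + C (m(C) = C - 3 = -3 + C)
I(88, 202) - (-10*(9 + 49) + (m(-2) - 10)**2) = 88 - (-10*(9 + 49) + ((-3 - 2) - 10)**2) = 88 - (-10*58 + (-5 - 10)**2) = 88 - (-580 + (-15)**2) = 88 - (-580 + 225) = 88 - 1*(-355) = 88 + 355 = 443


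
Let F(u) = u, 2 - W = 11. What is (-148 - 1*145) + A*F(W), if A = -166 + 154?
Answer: -185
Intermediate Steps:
W = -9 (W = 2 - 1*11 = 2 - 11 = -9)
A = -12
(-148 - 1*145) + A*F(W) = (-148 - 1*145) - 12*(-9) = (-148 - 145) + 108 = -293 + 108 = -185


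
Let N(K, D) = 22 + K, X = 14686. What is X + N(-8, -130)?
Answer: 14700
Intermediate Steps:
X + N(-8, -130) = 14686 + (22 - 8) = 14686 + 14 = 14700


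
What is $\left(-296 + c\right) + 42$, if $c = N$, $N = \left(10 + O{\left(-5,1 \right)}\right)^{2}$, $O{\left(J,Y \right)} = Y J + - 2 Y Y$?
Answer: $-245$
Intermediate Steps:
$O{\left(J,Y \right)} = - 2 Y^{2} + J Y$ ($O{\left(J,Y \right)} = J Y - 2 Y^{2} = - 2 Y^{2} + J Y$)
$N = 9$ ($N = \left(10 + 1 \left(-5 - 2\right)\right)^{2} = \left(10 + 1 \left(-7\right)\right)^{2} = \left(10 - 7\right)^{2} = 3^{2} = 9$)
$c = 9$
$\left(-296 + c\right) + 42 = \left(-296 + 9\right) + 42 = -287 + 42 = -245$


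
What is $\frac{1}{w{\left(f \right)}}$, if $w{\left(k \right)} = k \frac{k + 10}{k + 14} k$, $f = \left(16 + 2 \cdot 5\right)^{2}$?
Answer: $\frac{345}{156742768} \approx 2.2011 \cdot 10^{-6}$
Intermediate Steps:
$f = 676$ ($f = \left(16 + 10\right)^{2} = 26^{2} = 676$)
$w{\left(k \right)} = \frac{k^{2} \left(10 + k\right)}{14 + k}$ ($w{\left(k \right)} = k \frac{10 + k}{14 + k} k = \frac{k \left(10 + k\right)}{14 + k} k = \frac{k^{2} \left(10 + k\right)}{14 + k}$)
$\frac{1}{w{\left(f \right)}} = \frac{1}{676^{2} \frac{1}{14 + 676} \left(10 + 676\right)} = \frac{1}{456976 \cdot \frac{1}{690} \cdot 686} = \frac{1}{\frac{156742768}{345}} = \frac{345}{156742768}$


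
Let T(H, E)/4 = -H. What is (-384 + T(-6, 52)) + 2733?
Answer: 2373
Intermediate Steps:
T(H, E) = -4*H (T(H, E) = 4*(-H) = -4*H)
(-384 + T(-6, 52)) + 2733 = (-384 - 4*(-6)) + 2733 = (-384 + 24) + 2733 = -360 + 2733 = 2373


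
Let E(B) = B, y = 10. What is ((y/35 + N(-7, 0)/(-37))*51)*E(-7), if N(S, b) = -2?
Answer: -4488/37 ≈ -121.30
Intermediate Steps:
((y/35 + N(-7, 0)/(-37))*51)*E(-7) = ((10/35 - 2/(-37))*51)*(-7) = ((10*(1/35) - 2*(-1/37))*51)*(-7) = ((2/7 + 2/37)*51)*(-7) = ((88/259)*51)*(-7) = (4488/259)*(-7) = -4488/37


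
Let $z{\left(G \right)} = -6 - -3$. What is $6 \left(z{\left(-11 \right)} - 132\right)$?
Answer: $-810$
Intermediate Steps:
$z{\left(G \right)} = -3$ ($z{\left(G \right)} = -6 + 3 = -3$)
$6 \left(z{\left(-11 \right)} - 132\right) = 6 \left(-3 - 132\right) = 6 \left(-135\right) = -810$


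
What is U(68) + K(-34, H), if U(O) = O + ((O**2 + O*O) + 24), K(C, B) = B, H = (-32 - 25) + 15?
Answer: 9298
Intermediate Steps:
H = -42 (H = -57 + 15 = -42)
U(O) = 24 + O + 2*O**2 (U(O) = O + ((O**2 + O**2) + 24) = O + (2*O**2 + 24) = O + (24 + 2*O**2) = 24 + O + 2*O**2)
U(68) + K(-34, H) = (24 + 68 + 2*68**2) - 42 = (24 + 68 + 2*4624) - 42 = (24 + 68 + 9248) - 42 = 9340 - 42 = 9298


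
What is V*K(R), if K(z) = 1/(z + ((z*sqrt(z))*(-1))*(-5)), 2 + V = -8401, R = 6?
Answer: 2801/298 - 14005*sqrt(6)/298 ≈ -105.72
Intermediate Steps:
V = -8403 (V = -2 - 8401 = -8403)
K(z) = 1/(z + 5*z**(3/2)) (K(z) = 1/(z + (z**(3/2)*(-1))*(-5)) = 1/(z - z**(3/2)*(-5)) = 1/(z + 5*z**(3/2)))
V*K(R) = -8403/(6 + 5*6**(3/2)) = -8403/(6 + 5*(6*sqrt(6))) = -8403/(6 + 30*sqrt(6))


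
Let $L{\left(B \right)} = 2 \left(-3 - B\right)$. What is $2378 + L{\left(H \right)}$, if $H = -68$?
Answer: $2508$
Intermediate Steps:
$L{\left(B \right)} = -6 - 2 B$
$2378 + L{\left(H \right)} = 2378 - -130 = 2378 + \left(-6 + 136\right) = 2378 + 130 = 2508$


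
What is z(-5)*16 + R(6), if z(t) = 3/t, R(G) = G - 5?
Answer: -43/5 ≈ -8.6000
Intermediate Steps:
R(G) = -5 + G
z(-5)*16 + R(6) = (3/(-5))*16 + (-5 + 6) = (3*(-⅕))*16 + 1 = -⅗*16 + 1 = -48/5 + 1 = -43/5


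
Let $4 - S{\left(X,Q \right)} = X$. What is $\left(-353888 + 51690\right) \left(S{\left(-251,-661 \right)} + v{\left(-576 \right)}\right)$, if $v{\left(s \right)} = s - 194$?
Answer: $155631970$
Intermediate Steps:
$v{\left(s \right)} = -194 + s$ ($v{\left(s \right)} = s - 194 = -194 + s$)
$S{\left(X,Q \right)} = 4 - X$
$\left(-353888 + 51690\right) \left(S{\left(-251,-661 \right)} + v{\left(-576 \right)}\right) = \left(-353888 + 51690\right) \left(\left(4 - -251\right) - 770\right) = - 302198 \left(\left(4 + 251\right) - 770\right) = - 302198 \left(255 - 770\right) = \left(-302198\right) \left(-515\right) = 155631970$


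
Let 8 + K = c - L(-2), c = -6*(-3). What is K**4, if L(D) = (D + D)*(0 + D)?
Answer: 16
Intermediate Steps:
c = 18
L(D) = 2*D**2 (L(D) = (2*D)*D = 2*D**2)
K = 2 (K = -8 + (18 - 2*(-2)**2) = -8 + (18 - 2*4) = -8 + (18 - 1*8) = -8 + (18 - 8) = -8 + 10 = 2)
K**4 = 2**4 = 16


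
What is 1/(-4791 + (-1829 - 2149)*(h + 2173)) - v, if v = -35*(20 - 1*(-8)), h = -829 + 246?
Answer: 6203214779/6329811 ≈ 980.00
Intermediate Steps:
h = -583
v = -980 (v = -35*(20 + 8) = -35*28 = -980)
1/(-4791 + (-1829 - 2149)*(h + 2173)) - v = 1/(-4791 + (-1829 - 2149)*(-583 + 2173)) - 1*(-980) = 1/(-4791 - 3978*1590) + 980 = 1/(-4791 - 6325020) + 980 = 1/(-6329811) + 980 = -1/6329811 + 980 = 6203214779/6329811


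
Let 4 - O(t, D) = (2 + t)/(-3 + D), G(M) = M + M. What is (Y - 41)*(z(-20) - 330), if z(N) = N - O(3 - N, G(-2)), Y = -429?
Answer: 1176410/7 ≈ 1.6806e+5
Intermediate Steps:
G(M) = 2*M
O(t, D) = 4 - (2 + t)/(-3 + D)
z(N) = -33/7 + 8*N/7 (z(N) = N - (-14 - (3 - N) + 4*(2*(-2)))/(-3 + 2*(-2)) = N - (-14 + (-3 + N) + 4*(-4))/(-3 - 4) = N - (-14 + (-3 + N) - 16)/(-7) = N - (-1)*(-33 + N)/7 = N - (33/7 - N/7) = N + (-33/7 + N/7) = -33/7 + 8*N/7)
(Y - 41)*(z(-20) - 330) = (-429 - 41)*((-33/7 + (8/7)*(-20)) - 330) = -470*((-33/7 - 160/7) - 330) = -470*(-193/7 - 330) = -470*(-2503/7) = 1176410/7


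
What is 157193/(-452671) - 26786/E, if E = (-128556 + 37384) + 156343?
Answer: -22369670409/29501021741 ≈ -0.75827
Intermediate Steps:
E = 65171 (E = -91172 + 156343 = 65171)
157193/(-452671) - 26786/E = 157193/(-452671) - 26786/65171 = 157193*(-1/452671) - 26786*1/65171 = -157193/452671 - 26786/65171 = -22369670409/29501021741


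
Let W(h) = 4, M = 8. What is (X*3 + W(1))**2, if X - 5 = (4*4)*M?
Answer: 162409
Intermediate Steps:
X = 133 (X = 5 + (4*4)*8 = 5 + 16*8 = 5 + 128 = 133)
(X*3 + W(1))**2 = (133*3 + 4)**2 = (399 + 4)**2 = 403**2 = 162409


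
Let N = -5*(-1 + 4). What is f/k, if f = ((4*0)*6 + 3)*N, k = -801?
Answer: 5/89 ≈ 0.056180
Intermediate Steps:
N = -15 (N = -5*3 = -15)
f = -45 (f = ((4*0)*6 + 3)*(-15) = (0*6 + 3)*(-15) = (0 + 3)*(-15) = 3*(-15) = -45)
f/k = -45/(-801) = -45*(-1/801) = 5/89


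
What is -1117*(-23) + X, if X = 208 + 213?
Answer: 26112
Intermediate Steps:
X = 421
-1117*(-23) + X = -1117*(-23) + 421 = 25691 + 421 = 26112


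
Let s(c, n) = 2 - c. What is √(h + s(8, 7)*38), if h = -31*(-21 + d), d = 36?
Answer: 3*I*√77 ≈ 26.325*I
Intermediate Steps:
h = -465 (h = -31*(-21 + 36) = -31*15 = -465)
√(h + s(8, 7)*38) = √(-465 + (2 - 1*8)*38) = √(-465 + (2 - 8)*38) = √(-465 - 6*38) = √(-465 - 228) = √(-693) = 3*I*√77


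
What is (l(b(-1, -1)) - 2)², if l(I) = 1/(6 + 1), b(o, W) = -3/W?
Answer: 169/49 ≈ 3.4490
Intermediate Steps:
l(I) = ⅐ (l(I) = 1/7 = ⅐)
(l(b(-1, -1)) - 2)² = (⅐ - 2)² = (-13/7)² = 169/49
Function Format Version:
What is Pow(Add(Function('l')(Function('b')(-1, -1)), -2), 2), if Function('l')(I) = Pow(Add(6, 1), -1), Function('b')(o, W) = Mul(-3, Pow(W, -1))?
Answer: Rational(169, 49) ≈ 3.4490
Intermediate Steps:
Function('l')(I) = Rational(1, 7) (Function('l')(I) = Pow(7, -1) = Rational(1, 7))
Pow(Add(Function('l')(Function('b')(-1, -1)), -2), 2) = Pow(Add(Rational(1, 7), -2), 2) = Pow(Rational(-13, 7), 2) = Rational(169, 49)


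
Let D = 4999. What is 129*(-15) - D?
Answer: -6934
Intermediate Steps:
129*(-15) - D = 129*(-15) - 1*4999 = -1935 - 4999 = -6934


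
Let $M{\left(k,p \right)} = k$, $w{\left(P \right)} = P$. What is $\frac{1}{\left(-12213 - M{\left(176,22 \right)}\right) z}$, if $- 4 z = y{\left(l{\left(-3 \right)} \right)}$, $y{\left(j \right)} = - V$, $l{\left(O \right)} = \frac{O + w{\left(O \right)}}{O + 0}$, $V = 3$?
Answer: $- \frac{4}{37167} \approx -0.00010762$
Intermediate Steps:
$l{\left(O \right)} = 2$ ($l{\left(O \right)} = \frac{O + O}{O + 0} = \frac{2 O}{O} = 2$)
$y{\left(j \right)} = -3$ ($y{\left(j \right)} = \left(-1\right) 3 = -3$)
$z = \frac{3}{4}$ ($z = \left(- \frac{1}{4}\right) \left(-3\right) = \frac{3}{4} \approx 0.75$)
$\frac{1}{\left(-12213 - M{\left(176,22 \right)}\right) z} = \frac{1}{\left(-12213 - 176\right) \frac{3}{4}} = \frac{1}{\left(-12389\right) \frac{3}{4}} = \frac{1}{- \frac{37167}{4}} = - \frac{4}{37167}$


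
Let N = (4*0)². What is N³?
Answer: 0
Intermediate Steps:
N = 0 (N = 0² = 0)
N³ = 0³ = 0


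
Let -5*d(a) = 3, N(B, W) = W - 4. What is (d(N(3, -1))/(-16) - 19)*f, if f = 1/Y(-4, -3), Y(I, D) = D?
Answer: 1517/240 ≈ 6.3208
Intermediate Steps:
N(B, W) = -4 + W
d(a) = -⅗ (d(a) = -⅕*3 = -⅗)
f = -⅓ (f = 1/(-3) = -⅓ ≈ -0.33333)
(d(N(3, -1))/(-16) - 19)*f = (-⅗/(-16) - 19)*(-⅓) = (-⅗*(-1/16) - 19)*(-⅓) = (3/80 - 19)*(-⅓) = -1517/80*(-⅓) = 1517/240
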